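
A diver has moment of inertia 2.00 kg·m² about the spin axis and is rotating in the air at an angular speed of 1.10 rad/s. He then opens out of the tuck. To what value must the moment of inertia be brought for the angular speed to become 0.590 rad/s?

No external torque acts about the spin axis, so angular momentum is conserved.
I₂ = I₁ω₁ / ω₂ = (2.00)(1.10) / (0.590) = 3.729 kg·m².

I₂ ≈ 3.73 kg·m²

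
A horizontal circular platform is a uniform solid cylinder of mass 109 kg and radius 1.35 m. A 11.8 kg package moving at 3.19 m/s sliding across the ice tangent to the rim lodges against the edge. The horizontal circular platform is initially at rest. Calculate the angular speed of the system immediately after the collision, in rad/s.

|ω_f| ≈ 0.421 rad/s

About the central axle the impulsive forces during the collision are internal, so angular momentum about that axis is conserved.
I_p = ½(109)(1.35)² = 99.33 kg·m². Taking the sense of the package's angular momentum as positive, L_{package} = m v R = (11.8)(3.19)(1.35) = 50.82 kg·m²/s.
L_i = 0 + 50.82 = 50.82 kg·m²/s.
After sticking, I_f = I_p + m R² = 99.33 + (11.8)(1.35)² = 120.8 kg·m².
ω_f = L_i / I_f = 50.82 / 120.8 = 0.4206 rad/s.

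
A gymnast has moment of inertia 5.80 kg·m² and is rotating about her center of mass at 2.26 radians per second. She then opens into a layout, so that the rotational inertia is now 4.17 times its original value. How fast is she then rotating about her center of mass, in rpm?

ω₂ ≈ 5.18 rpm

Angular momentum about the spin axis is conserved since the torque about it is zero.
I₂ = 4.17 × 5.80 = 24.19 kg·m².
ω₂ = I₁ω₁ / I₂ = (5.800)(2.26 rad/s) / (24.19) = 0.5420 rad/s = 5.175 rpm.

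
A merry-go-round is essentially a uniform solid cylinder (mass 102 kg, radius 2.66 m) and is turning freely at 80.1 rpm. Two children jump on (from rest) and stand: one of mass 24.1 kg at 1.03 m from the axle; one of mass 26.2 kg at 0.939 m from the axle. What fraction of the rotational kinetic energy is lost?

The added mass arrives with no angular momentum about the axle, and any external torque about the axle is negligible, so the system's angular momentum is conserved.
I_p = ½(102)(2.66)² = 360.9 kg·m².
Added inertia Σmr² = (24.1)(1.03)² + (26.2)(0.939)² = 48.67 kg·m²; I_f = 360.9 + 48.67 = 409.5 kg·m².
ω_f = I_p ω_i / I_f = (360.9)(80.1) / 409.5 = 70.58 rpm.
KE_i = ½(360.9)(8.388 rad/s)² = 12690 J; KE_f = ½(409.5)(7.391)² = 11190 J.
Fraction lost = 0.1188.

fraction ≈ 0.119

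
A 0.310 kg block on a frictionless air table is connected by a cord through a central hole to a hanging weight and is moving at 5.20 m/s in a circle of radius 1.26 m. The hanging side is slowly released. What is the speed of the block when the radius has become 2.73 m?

v₂ ≈ 2.40 m/s

The only horizontal force on the mass is along the cord (radial), so it exerts no torque about the hole and angular momentum m v r is conserved.
v₂ = v₁ r₁ / r₂ = (5.20)(1.26) / (2.73) = 2.400 m/s.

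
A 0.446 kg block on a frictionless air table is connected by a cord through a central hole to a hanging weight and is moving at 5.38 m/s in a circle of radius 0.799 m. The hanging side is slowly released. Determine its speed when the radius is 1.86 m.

Central (radial) force ⇒ zero torque about the center ⇒ m v r is constant.
v₂ = v₁ r₁ / r₂ = (5.38)(0.799) / (1.86) = 2.311 m/s.

v₂ ≈ 2.31 m/s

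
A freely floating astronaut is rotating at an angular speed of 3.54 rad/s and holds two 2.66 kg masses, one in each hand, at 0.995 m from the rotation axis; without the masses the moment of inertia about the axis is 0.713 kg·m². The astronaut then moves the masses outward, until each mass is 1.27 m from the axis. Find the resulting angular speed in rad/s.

Angular momentum about the spin axis is conserved since the torque about it is zero.
I₁ = 0.713 + 2(2.66)(0.995)² = 5.980 kg·m²; I₂ = 0.713 + 2(2.66)(1.27)² = 9.294 kg·m².
ω₂ = I₁ω₁ / I₂ = (5.980)(3.54 rad/s) / (9.294) = 2.278 rad/s.

ω₂ ≈ 2.28 rad/s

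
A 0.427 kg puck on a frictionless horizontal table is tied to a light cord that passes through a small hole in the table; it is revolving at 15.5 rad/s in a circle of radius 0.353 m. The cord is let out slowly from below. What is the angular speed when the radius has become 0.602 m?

The constraining force is radial, so m r² ω about the center is conserved.
ω₂ = ω₁ (r₁/r₂)² = (15.5)(0.353/0.602)² = 5.330 rad/s.

ω₂ ≈ 5.33 rad/s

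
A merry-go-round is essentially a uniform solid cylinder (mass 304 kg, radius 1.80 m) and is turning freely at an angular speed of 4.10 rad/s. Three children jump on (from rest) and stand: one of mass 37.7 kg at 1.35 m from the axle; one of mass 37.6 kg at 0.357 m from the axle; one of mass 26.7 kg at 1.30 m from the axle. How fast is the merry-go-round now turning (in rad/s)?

ω_f ≈ 3.30 rad/s

No external torque acts about the axle; L_before = L_after.
I_p = ½(304)(1.80)² = 492.5 kg·m².
Added inertia Σmr² = (37.7)(1.35)² + (37.6)(0.357)² + (26.7)(1.30)² = 118.6 kg·m²; I_f = 492.5 + 118.6 = 611.1 kg·m².
ω_f = I_p ω_i / I_f = (492.5)(4.10) / 611.1 = 3.304 rad/s.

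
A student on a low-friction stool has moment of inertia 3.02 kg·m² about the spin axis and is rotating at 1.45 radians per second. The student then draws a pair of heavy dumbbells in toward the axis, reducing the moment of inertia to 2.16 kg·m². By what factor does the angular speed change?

ω₂/ω₁ ≈ 1.40

With no external torque about the axis, L is conserved: I₁ω₁ = I₂ω₂.
ω₂/ω₁ = I₁/I₂ = 3.020 / 2.160 = 1.398.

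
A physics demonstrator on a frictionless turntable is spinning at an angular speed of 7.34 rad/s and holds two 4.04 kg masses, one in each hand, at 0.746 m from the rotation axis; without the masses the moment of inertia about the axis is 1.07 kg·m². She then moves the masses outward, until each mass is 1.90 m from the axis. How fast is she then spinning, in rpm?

ω₂ ≈ 12.9 rpm

No external torque acts about the spin axis, so angular momentum is conserved.
I₁ = 1.07 + 2(4.04)(0.746)² = 5.567 kg·m²; I₂ = 1.07 + 2(4.04)(1.90)² = 30.24 kg·m².
ω₂ = I₁ω₁ / I₂ = (5.567)(7.34 rad/s) / (30.24) = 1.351 rad/s = 12.90 rpm.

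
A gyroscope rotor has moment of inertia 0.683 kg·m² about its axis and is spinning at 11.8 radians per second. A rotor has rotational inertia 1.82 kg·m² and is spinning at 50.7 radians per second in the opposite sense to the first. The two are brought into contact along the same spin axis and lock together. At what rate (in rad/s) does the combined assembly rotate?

No external torque acts about the common axis, so total angular momentum is conserved.
Taking A's sense as positive: L = (0.6830)(11.8) − (1.820)(50.7) = -84.21 kg·m²·rad/s.
Combined I = 0.6830 + 1.820 = 2.503 kg·m².
ω_f = L / I = -84.21 / 2.503 = -33.65 rad/s.

|ω_f| ≈ 33.6 rad/s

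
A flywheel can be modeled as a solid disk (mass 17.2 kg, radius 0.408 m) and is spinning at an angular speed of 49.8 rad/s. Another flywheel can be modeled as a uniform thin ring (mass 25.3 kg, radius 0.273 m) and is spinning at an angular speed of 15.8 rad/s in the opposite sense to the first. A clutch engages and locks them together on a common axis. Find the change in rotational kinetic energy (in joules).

ΔKE ≈ -1750 J

No external torque acts about the common axis, so total angular momentum is conserved.
Moments of inertia: I_A = ½(17.2)(0.408)² = 1.432 kg·m²; I_B = (25.3)(0.273)² = 1.886 kg·m².
Taking A's sense as positive: L = (1.432)(49.8) − (1.886)(15.8) = 41.50 kg·m²·rad/s.
Combined I = 1.432 + 1.886 = 3.317 kg·m².
ω_f = L / I = 41.50 / 3.317 = 12.51 rad/s.
KE_i = ½ΣIω² = 2011 J; KE_f = ½(3.317)(12.51)² = 259.6 J.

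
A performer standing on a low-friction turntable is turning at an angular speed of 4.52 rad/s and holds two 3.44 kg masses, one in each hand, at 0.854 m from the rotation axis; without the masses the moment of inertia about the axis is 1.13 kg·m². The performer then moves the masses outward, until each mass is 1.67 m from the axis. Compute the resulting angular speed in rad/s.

ω₂ ≈ 1.37 rad/s

With no external torque about the axis, L is conserved: I₁ω₁ = I₂ω₂.
I₁ = 1.13 + 2(3.44)(0.854)² = 6.148 kg·m²; I₂ = 1.13 + 2(3.44)(1.67)² = 20.32 kg·m².
ω₂ = I₁ω₁ / I₂ = (6.148)(4.52 rad/s) / (20.32) = 1.368 rad/s.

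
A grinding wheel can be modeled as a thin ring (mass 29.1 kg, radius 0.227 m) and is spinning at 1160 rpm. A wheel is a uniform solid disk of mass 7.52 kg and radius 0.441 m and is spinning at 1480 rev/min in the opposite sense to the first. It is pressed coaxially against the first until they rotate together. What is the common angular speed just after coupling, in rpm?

|ω_f| ≈ 295 rpm

The coupling torques are internal; angular momentum about the shared axis is conserved.
Moments of inertia: I_A = (29.1)(0.227)² = 1.499 kg·m²; I_B = ½(7.52)(0.441)² = 0.7312 kg·m².
Taking A's sense as positive: L = (1.499)(1160) − (0.7312)(1480) = 657.2 kg·m²·rpm.
Combined I = 1.499 + 0.7312 = 2.231 kg·m².
ω_f = L / I = 657.2 / 2.231 = 294.6 rpm.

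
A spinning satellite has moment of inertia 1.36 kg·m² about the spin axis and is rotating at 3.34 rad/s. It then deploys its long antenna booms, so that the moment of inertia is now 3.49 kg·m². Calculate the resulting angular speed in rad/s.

ω₂ ≈ 1.30 rad/s

No external torque acts about the spin axis, so angular momentum is conserved.
ω₂ = I₁ω₁ / I₂ = (1.360)(3.34 rad/s) / (3.490) = 1.302 rad/s.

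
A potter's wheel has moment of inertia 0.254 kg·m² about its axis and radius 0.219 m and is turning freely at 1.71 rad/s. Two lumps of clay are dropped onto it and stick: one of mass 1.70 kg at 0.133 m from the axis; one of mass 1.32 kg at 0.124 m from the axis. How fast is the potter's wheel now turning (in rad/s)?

The added mass arrives with no angular momentum about the axis, and any external torque about the axis is negligible, so the system's angular momentum is conserved.
Added inertia Σmr² = (1.70)(0.133)² + (1.32)(0.124)² = 0.05037 kg·m²; I_f = 0.2540 + 0.05037 = 0.3044 kg·m².
ω_f = I_p ω_i / I_f = (0.2540)(1.71) / 0.3044 = 1.427 rad/s.

ω_f ≈ 1.43 rad/s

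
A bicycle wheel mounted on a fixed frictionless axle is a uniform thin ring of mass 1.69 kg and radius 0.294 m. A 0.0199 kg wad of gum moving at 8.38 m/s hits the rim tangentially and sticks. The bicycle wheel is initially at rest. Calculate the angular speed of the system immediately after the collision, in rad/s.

|ω_f| ≈ 0.332 rad/s

About the axle the impulsive forces during the collision are internal, so angular momentum about that axis is conserved.
I_p = (1.69)(0.294)² = 0.1461 kg·m². Taking the sense of the wad of gum's angular momentum as positive, L_{wad} = m v R = (0.0199)(8.38)(0.294) = 0.04903 kg·m²/s.
L_i = 0 + 0.04903 = 0.04903 kg·m²/s.
After sticking, I_f = I_p + m R² = 0.1461 + (0.0199)(0.294)² = 0.1478 kg·m².
ω_f = L_i / I_f = 0.04903 / 0.1478 = 0.3317 rad/s.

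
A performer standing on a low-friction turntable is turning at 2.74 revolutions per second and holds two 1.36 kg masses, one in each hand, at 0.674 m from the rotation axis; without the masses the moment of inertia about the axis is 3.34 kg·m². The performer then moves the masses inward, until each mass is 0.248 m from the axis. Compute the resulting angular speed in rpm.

No external torque acts about the spin axis, so angular momentum is conserved.
I₁ = 3.34 + 2(1.36)(0.674)² = 4.576 kg·m²; I₂ = 3.34 + 2(1.36)(0.248)² = 3.507 kg·m².
ω₂ = I₁ω₁ / I₂ = (4.576)(2.74 rev/s) / (3.507) = 3.575 rev/s = 214.5 rpm.

ω₂ ≈ 214 rpm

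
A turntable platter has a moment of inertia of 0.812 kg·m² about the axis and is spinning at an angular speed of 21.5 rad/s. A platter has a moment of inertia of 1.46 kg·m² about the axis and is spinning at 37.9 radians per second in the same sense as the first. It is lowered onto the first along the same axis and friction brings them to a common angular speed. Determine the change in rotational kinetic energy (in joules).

No external torque acts about the common axis, so total angular momentum is conserved.
Taking A's sense as positive: L = (0.8120)(21.5) + (1.460)(37.9) = 72.79 kg·m²·rad/s.
Combined I = 0.8120 + 1.460 = 2.272 kg·m².
ω_f = L / I = 72.79 / 2.272 = 32.04 rad/s.
KE_i = ½ΣIω² = 1236 J; KE_f = ½(2.272)(32.04)² = 1166 J.

ΔKE ≈ -70.2 J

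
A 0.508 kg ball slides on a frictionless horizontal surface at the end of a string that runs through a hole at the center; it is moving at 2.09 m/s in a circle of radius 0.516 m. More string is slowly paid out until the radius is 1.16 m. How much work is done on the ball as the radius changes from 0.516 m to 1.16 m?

The only horizontal force on the mass is along the cord (radial), so it exerts no torque about the hole and angular momentum m v r is conserved.
v₂ = v₁ r₁ / r₂ = (2.09)(0.516) / (1.16) = 0.9297 m/s.
W = ΔKE = ½m(v₂² − v₁²) = -0.8900 J.

W ≈ -0.890 J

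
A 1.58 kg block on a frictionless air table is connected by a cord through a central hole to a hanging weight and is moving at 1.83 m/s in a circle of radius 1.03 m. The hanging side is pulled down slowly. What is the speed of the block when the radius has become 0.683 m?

Central (radial) force ⇒ zero torque about the center ⇒ m v r is constant.
v₂ = v₁ r₁ / r₂ = (1.83)(1.03) / (0.683) = 2.760 m/s.

v₂ ≈ 2.76 m/s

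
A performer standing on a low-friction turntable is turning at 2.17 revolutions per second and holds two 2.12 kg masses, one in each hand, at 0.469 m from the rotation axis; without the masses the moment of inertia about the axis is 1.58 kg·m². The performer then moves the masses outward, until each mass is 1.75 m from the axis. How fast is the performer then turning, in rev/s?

ω₂ ≈ 0.374 rev/s

With no external torque about the axis, L is conserved: I₁ω₁ = I₂ω₂.
I₁ = 1.58 + 2(2.12)(0.469)² = 2.513 kg·m²; I₂ = 1.58 + 2(2.12)(1.75)² = 14.56 kg·m².
ω₂ = I₁ω₁ / I₂ = (2.513)(2.17 rev/s) / (14.56) = 0.3744 rev/s.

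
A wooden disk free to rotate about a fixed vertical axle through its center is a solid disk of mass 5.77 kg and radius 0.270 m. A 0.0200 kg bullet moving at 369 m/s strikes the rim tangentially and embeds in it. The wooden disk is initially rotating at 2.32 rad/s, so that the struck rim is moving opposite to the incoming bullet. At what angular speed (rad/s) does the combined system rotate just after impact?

About the axle the impulsive forces during the collision are internal, so angular momentum about that axis is conserved.
I_p = ½(5.77)(0.270)² = 0.2103 kg·m². Taking the sense of the bullet's angular momentum as positive, L_{bullet} = m v R = (0.0200)(369)(0.270) = 1.993 kg·m²/s.
L_i = −I_p ω_p + m v R = −(0.2103)(2.32) + 1.993 = 1.505 kg·m²/s.
After sticking, I_f = I_p + m R² = 0.2103 + (0.0200)(0.270)² = 0.2118 kg·m².
ω_f = L_i / I_f = 1.505 / 0.2118 = 7.105 rad/s.

|ω_f| ≈ 7.11 rad/s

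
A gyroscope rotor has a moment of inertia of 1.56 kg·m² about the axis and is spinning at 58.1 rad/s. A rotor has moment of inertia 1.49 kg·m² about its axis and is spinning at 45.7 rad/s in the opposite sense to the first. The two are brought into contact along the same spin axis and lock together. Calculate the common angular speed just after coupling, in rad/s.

|ω_f| ≈ 7.39 rad/s

No external torque acts about the common axis, so total angular momentum is conserved.
Taking A's sense as positive: L = (1.560)(58.1) − (1.490)(45.7) = 22.54 kg·m²·rad/s.
Combined I = 1.560 + 1.490 = 3.050 kg·m².
ω_f = L / I = 22.54 / 3.050 = 7.391 rad/s.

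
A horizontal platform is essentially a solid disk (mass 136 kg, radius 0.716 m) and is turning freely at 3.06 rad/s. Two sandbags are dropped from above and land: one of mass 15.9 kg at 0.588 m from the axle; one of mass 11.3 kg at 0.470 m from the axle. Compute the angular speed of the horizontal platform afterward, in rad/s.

ω_f ≈ 2.49 rad/s

No external torque acts about the axle; L_before = L_after.
I_p = ½(136)(0.716)² = 34.86 kg·m².
Added inertia Σmr² = (15.9)(0.588)² + (11.3)(0.470)² = 7.993 kg·m²; I_f = 34.86 + 7.993 = 42.85 kg·m².
ω_f = I_p ω_i / I_f = (34.86)(3.06) / 42.85 = 2.489 rad/s.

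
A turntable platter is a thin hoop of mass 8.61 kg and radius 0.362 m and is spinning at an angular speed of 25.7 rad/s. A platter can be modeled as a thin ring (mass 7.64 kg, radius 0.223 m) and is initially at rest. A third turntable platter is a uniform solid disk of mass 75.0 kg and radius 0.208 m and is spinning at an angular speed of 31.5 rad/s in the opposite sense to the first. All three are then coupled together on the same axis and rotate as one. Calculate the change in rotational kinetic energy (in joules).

ΔKE ≈ -1100 J

The coupling torques are internal; angular momentum about the shared axis is conserved.
Moments of inertia: I_A = (8.61)(0.362)² = 1.128 kg·m²; I_B = (7.64)(0.223)² = 0.3799 kg·m²; I_C = ½(75.0)(0.208)² = 1.622 kg·m².
Taking A's sense as positive: L = (1.128)(25.7) − (1.622)(31.5) = -22.11 kg·m²·rad/s.
Combined I = 1.128 + 0.3799 + 1.622 = 3.131 kg·m².
ω_f = L / I = -22.11 / 3.131 = -7.062 rad/s.
KE_i = ½ΣIω² = 1178 J; KE_f = ½(3.131)(7.062)² = 78.07 J.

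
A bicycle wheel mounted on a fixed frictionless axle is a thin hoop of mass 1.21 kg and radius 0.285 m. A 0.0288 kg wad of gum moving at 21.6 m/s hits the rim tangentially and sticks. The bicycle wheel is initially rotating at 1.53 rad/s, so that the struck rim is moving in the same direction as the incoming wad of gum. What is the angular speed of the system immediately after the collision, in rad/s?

The axle reaction passes through the axle and exerts no torque about it; angular momentum about the axle is conserved through the impact.
I_p = (1.21)(0.285)² = 0.09828 kg·m². Taking the sense of the wad of gum's angular momentum as positive, L_{wad} = m v R = (0.0288)(21.6)(0.285) = 0.1773 kg·m²/s.
L_i = +I_p ω_p + m v R = +(0.09828)(1.53) + 0.1773 = 0.3277 kg·m²/s.
After sticking, I_f = I_p + m R² = 0.09828 + (0.0288)(0.285)² = 0.1006 kg·m².
ω_f = L_i / I_f = 0.3277 / 0.1006 = 3.256 rad/s.

|ω_f| ≈ 3.26 rad/s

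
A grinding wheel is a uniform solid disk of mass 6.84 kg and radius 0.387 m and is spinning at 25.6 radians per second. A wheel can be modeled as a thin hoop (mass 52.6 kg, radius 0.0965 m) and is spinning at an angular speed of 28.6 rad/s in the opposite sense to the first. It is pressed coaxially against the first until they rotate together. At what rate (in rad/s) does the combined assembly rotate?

|ω_f| ≈ 0.895 rad/s

No external torque acts about the common axis, so total angular momentum is conserved.
Moments of inertia: I_A = ½(6.84)(0.387)² = 0.5122 kg·m²; I_B = (52.6)(0.0965)² = 0.4898 kg·m².
Taking A's sense as positive: L = (0.5122)(25.6) − (0.4898)(28.6) = -0.8964 kg·m²·rad/s.
Combined I = 0.5122 + 0.4898 = 1.002 kg·m².
ω_f = L / I = -0.8964 / 1.002 = -0.8946 rad/s.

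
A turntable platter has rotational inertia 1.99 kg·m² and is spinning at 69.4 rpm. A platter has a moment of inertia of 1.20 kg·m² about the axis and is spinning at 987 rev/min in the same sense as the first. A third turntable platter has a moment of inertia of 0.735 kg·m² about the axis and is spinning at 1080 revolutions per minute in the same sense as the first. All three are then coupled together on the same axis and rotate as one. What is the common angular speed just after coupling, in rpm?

|ω_f| ≈ 539 rpm

The coupling torques are internal; angular momentum about the shared axis is conserved.
Taking A's sense as positive: L = (1.990)(69.4) + (1.200)(987) + (0.7350)(1080) = 2116 kg·m²·rpm.
Combined I = 1.990 + 1.200 + 0.7350 = 3.925 kg·m².
ω_f = L / I = 2116 / 3.925 = 539.2 rpm.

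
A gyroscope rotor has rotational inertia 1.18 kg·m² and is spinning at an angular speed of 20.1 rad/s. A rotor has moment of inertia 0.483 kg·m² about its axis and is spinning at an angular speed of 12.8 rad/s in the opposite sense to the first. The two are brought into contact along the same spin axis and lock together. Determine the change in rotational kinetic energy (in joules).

The coupling torques are internal; angular momentum about the shared axis is conserved.
Taking A's sense as positive: L = (1.180)(20.1) − (0.4830)(12.8) = 17.54 kg·m²·rad/s.
Combined I = 1.180 + 0.4830 = 1.663 kg·m².
ω_f = L / I = 17.54 / 1.663 = 10.54 rad/s.
KE_i = ½ΣIω² = 277.9 J; KE_f = ½(1.663)(10.54)² = 92.45 J.

ΔKE ≈ -185 J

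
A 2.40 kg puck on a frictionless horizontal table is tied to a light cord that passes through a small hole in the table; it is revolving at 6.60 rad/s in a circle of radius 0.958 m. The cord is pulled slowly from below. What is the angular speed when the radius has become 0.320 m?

ω₂ ≈ 59.2 rad/s

The constraining force is radial, so m r² ω about the center is conserved.
ω₂ = ω₁ (r₁/r₂)² = (6.60)(0.958/0.320)² = 59.15 rad/s.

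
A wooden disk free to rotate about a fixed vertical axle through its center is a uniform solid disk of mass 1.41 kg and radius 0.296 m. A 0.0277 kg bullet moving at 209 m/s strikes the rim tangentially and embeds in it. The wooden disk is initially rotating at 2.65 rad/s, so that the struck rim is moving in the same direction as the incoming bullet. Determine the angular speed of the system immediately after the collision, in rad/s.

|ω_f| ≈ 29.2 rad/s

About the axle the impulsive forces during the collision are internal, so angular momentum about that axis is conserved.
I_p = ½(1.41)(0.296)² = 0.06177 kg·m². Taking the sense of the bullet's angular momentum as positive, L_{bullet} = m v R = (0.0277)(209)(0.296) = 1.714 kg·m²/s.
L_i = +I_p ω_p + m v R = +(0.06177)(2.65) + 1.714 = 1.877 kg·m²/s.
After sticking, I_f = I_p + m R² = 0.06177 + (0.0277)(0.296)² = 0.06420 kg·m².
ω_f = L_i / I_f = 1.877 / 0.06420 = 29.24 rad/s.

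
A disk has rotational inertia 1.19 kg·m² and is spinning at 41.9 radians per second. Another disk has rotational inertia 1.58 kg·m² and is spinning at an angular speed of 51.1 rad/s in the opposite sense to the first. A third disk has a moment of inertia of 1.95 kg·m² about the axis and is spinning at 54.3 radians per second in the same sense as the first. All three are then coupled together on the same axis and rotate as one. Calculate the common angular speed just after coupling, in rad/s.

|ω_f| ≈ 15.9 rad/s

No external torque acts about the common axis, so total angular momentum is conserved.
Taking A's sense as positive: L = (1.190)(41.9) − (1.580)(51.1) + (1.950)(54.3) = 75.01 kg·m²·rad/s.
Combined I = 1.190 + 1.580 + 1.950 = 4.720 kg·m².
ω_f = L / I = 75.01 / 4.720 = 15.89 rad/s.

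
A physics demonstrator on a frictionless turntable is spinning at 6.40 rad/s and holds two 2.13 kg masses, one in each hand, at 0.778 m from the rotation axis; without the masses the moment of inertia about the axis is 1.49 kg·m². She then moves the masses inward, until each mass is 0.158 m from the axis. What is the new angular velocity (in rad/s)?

ω₂ ≈ 16.3 rad/s

Angular momentum about the spin axis is conserved since the torque about it is zero.
I₁ = 1.49 + 2(2.13)(0.778)² = 4.069 kg·m²; I₂ = 1.49 + 2(2.13)(0.158)² = 1.596 kg·m².
ω₂ = I₁ω₁ / I₂ = (4.069)(6.40 rad/s) / (1.596) = 16.31 rad/s.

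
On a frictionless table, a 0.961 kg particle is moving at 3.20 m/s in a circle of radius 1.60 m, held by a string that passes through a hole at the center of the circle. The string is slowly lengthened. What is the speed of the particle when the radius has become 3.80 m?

v₂ ≈ 1.35 m/s

The only horizontal force on the mass is along the cord (radial), so it exerts no torque about the hole and angular momentum m v r is conserved.
v₂ = v₁ r₁ / r₂ = (3.20)(1.60) / (3.80) = 1.347 m/s.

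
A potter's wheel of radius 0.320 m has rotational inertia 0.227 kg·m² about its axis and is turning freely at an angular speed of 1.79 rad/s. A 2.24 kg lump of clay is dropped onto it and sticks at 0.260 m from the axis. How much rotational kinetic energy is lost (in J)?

energy lost ≈ 0.146 J

The added mass arrives with no angular momentum about the axis, and any external torque about the axis is negligible, so the system's angular momentum is conserved.
Added inertia Σmr² = (2.24)(0.260)² = 0.1514 kg·m²; I_f = 0.2270 + 0.1514 = 0.3784 kg·m².
ω_f = I_p ω_i / I_f = (0.2270)(1.79) / 0.3784 = 1.074 rad/s.
KE_i = ½(0.2270)(1.790 rad/s)² = 0.3637 J; KE_f = ½(0.3784)(1.074)² = 0.2181 J.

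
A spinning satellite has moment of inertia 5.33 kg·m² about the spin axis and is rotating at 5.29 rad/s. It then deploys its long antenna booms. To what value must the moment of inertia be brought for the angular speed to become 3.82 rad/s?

I₂ ≈ 7.38 kg·m²

No external torque acts about the spin axis, so angular momentum is conserved.
I₂ = I₁ω₁ / ω₂ = (5.33)(5.29) / (3.82) = 7.381 kg·m².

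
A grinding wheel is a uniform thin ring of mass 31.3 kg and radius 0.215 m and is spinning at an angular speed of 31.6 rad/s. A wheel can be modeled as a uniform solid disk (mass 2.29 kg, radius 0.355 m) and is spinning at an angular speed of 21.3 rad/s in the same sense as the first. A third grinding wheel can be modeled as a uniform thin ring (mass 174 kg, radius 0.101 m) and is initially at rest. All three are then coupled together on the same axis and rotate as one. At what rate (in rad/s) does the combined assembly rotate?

|ω_f| ≈ 14.5 rad/s

No external torque acts about the common axis, so total angular momentum is conserved.
Moments of inertia: I_A = (31.3)(0.215)² = 1.447 kg·m²; I_B = ½(2.29)(0.355)² = 0.1443 kg·m²; I_C = (174)(0.101)² = 1.775 kg·m².
Taking A's sense as positive: L = (1.447)(31.6) + (0.1443)(21.3) = 48.79 kg·m²·rad/s.
Combined I = 1.447 + 0.1443 + 1.775 = 3.366 kg·m².
ω_f = L / I = 48.79 / 3.366 = 14.50 rad/s.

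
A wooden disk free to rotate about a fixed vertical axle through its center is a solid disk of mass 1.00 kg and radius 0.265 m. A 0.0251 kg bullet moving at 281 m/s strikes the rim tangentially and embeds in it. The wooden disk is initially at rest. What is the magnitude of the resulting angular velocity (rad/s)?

|ω_f| ≈ 50.7 rad/s

The axle reaction passes through the axle and exerts no torque about it; angular momentum about the axle is conserved through the impact.
I_p = ½(1.00)(0.265)² = 0.03511 kg·m². Taking the sense of the bullet's angular momentum as positive, L_{bullet} = m v R = (0.0251)(281)(0.265) = 1.869 kg·m²/s.
L_i = 0 + 1.869 = 1.869 kg·m²/s.
After sticking, I_f = I_p + m R² = 0.03511 + (0.0251)(0.265)² = 0.03688 kg·m².
ω_f = L_i / I_f = 1.869 / 0.03688 = 50.69 rad/s.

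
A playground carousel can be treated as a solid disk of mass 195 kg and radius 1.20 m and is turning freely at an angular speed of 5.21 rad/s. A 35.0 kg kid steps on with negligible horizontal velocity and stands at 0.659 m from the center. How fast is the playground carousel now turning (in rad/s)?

ω_f ≈ 4.70 rad/s

No external torque acts about the center; L_before = L_after.
I_p = ½(195)(1.20)² = 140.4 kg·m².
Added inertia Σmr² = (35.0)(0.659)² = 15.20 kg·m²; I_f = 140.4 + 15.20 = 155.6 kg·m².
ω_f = I_p ω_i / I_f = (140.4)(5.21) / 155.6 = 4.701 rad/s.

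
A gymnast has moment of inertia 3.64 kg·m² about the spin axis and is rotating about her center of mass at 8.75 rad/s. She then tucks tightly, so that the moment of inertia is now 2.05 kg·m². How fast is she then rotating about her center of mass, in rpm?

ω₂ ≈ 148 rpm

No external torque acts about the spin axis, so angular momentum is conserved.
ω₂ = I₁ω₁ / I₂ = (3.640)(8.75 rad/s) / (2.050) = 15.54 rad/s = 148.4 rpm.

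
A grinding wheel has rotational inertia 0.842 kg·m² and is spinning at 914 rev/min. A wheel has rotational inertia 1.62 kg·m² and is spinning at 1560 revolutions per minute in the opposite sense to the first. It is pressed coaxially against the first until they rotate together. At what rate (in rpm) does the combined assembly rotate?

The coupling torques are internal; angular momentum about the shared axis is conserved.
Taking A's sense as positive: L = (0.8420)(914) − (1.620)(1560) = -1758 kg·m²·rpm.
Combined I = 0.8420 + 1.620 = 2.462 kg·m².
ω_f = L / I = -1758 / 2.462 = -713.9 rpm.

|ω_f| ≈ 714 rpm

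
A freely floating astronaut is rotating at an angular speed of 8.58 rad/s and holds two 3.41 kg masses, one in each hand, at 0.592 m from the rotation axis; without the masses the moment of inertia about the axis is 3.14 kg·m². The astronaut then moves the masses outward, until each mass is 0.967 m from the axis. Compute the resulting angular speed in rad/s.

ω₂ ≈ 4.99 rad/s

Angular momentum about the spin axis is conserved since the torque about it is zero.
I₁ = 3.14 + 2(3.41)(0.592)² = 5.530 kg·m²; I₂ = 3.14 + 2(3.41)(0.967)² = 9.517 kg·m².
ω₂ = I₁ω₁ / I₂ = (5.530)(8.58 rad/s) / (9.517) = 4.986 rad/s.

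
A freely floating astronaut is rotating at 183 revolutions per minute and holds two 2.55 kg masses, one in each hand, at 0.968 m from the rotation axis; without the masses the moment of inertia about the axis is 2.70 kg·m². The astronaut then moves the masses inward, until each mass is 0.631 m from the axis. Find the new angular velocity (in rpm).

Angular momentum about the spin axis is conserved since the torque about it is zero.
I₁ = 2.70 + 2(2.55)(0.968)² = 7.479 kg·m²; I₂ = 2.70 + 2(2.55)(0.631)² = 4.731 kg·m².
ω₂ = I₁ω₁ / I₂ = (7.479)(183 rpm) / (4.731) = 289.3 rpm.

ω₂ ≈ 289 rpm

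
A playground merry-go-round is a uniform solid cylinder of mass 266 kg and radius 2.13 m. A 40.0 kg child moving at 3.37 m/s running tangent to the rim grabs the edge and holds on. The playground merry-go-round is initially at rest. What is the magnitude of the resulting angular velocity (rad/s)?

The axle reaction passes through the axle and exerts no torque about it; angular momentum about the axle is conserved through the impact.
I_p = ½(266)(2.13)² = 603.4 kg·m². Taking the sense of the child's angular momentum as positive, L_{child} = m v R = (40.0)(3.37)(2.13) = 287.1 kg·m²/s.
L_i = 0 + 287.1 = 287.1 kg·m²/s.
After sticking, I_f = I_p + m R² = 603.4 + (40.0)(2.13)² = 784.9 kg·m².
ω_f = L_i / I_f = 287.1 / 784.9 = 0.3658 rad/s.

|ω_f| ≈ 0.366 rad/s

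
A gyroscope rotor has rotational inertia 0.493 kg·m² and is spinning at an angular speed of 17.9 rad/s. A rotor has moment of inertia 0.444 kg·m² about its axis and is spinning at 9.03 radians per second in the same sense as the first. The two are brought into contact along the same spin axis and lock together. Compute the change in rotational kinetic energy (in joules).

The coupling torques are internal; angular momentum about the shared axis is conserved.
Taking A's sense as positive: L = (0.4930)(17.9) + (0.4440)(9.03) = 12.83 kg·m²·rad/s.
Combined I = 0.4930 + 0.4440 = 0.9370 kg·m².
ω_f = L / I = 12.83 / 0.9370 = 13.70 rad/s.
KE_i = ½ΣIω² = 97.08 J; KE_f = ½(0.9370)(13.70)² = 87.89 J.

ΔKE ≈ -9.19 J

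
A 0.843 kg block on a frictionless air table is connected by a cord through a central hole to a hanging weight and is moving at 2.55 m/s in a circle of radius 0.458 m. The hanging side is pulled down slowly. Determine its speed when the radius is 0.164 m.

Central (radial) force ⇒ zero torque about the center ⇒ m v r is constant.
v₂ = v₁ r₁ / r₂ = (2.55)(0.458) / (0.164) = 7.121 m/s.

v₂ ≈ 7.12 m/s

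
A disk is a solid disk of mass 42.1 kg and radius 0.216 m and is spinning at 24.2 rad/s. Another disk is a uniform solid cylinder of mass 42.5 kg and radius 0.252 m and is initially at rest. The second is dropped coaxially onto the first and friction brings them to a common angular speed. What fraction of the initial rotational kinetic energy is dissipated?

fraction ≈ 0.579

No external torque acts about the common axis, so total angular momentum is conserved.
Moments of inertia: I_A = ½(42.1)(0.216)² = 0.9821 kg·m²; I_B = ½(42.5)(0.252)² = 1.349 kg·m².
Taking A's sense as positive: L = (0.9821)(24.2) = 23.77 kg·m²·rad/s.
Combined I = 0.9821 + 1.349 = 2.332 kg·m².
ω_f = L / I = 23.77 / 2.332 = 10.19 rad/s.
KE_i = ½ΣIω² = 287.6 J; KE_f = ½(2.332)(10.19)² = 121.1 J.
Fraction dissipated = (KE_i − KE_f)/KE_i = 0.5788.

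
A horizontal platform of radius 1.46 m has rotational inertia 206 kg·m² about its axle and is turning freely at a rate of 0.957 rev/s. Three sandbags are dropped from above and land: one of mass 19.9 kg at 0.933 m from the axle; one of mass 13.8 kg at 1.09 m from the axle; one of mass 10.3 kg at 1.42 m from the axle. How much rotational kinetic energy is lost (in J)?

The added mass arrives with no angular momentum about the axle, and any external torque about the axle is negligible, so the system's angular momentum is conserved.
Added inertia Σmr² = (19.9)(0.933)² + (13.8)(1.09)² + (10.3)(1.42)² = 54.49 kg·m²; I_f = 206.0 + 54.49 = 260.5 kg·m².
ω_f = I_p ω_i / I_f = (206.0)(0.957) / 260.5 = 0.7568 rev/s.
KE_i = ½(206.0)(6.013 rad/s)² = 3724 J; KE_f = ½(260.5)(4.755)² = 2945 J.

energy lost ≈ 779 J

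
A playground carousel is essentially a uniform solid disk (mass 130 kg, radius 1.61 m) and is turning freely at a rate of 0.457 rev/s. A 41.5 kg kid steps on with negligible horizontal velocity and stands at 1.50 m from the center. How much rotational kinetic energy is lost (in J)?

The added mass arrives with no angular momentum about the center, and any external torque about the center is negligible, so the system's angular momentum is conserved.
I_p = ½(130)(1.61)² = 168.5 kg·m².
Added inertia Σmr² = (41.5)(1.50)² = 93.38 kg·m²; I_f = 168.5 + 93.38 = 261.9 kg·m².
ω_f = I_p ω_i / I_f = (168.5)(0.457) / 261.9 = 0.2940 rev/s.
KE_i = ½(168.5)(2.871 rad/s)² = 694.6 J; KE_f = ½(261.9)(1.848)² = 446.9 J.

energy lost ≈ 248 J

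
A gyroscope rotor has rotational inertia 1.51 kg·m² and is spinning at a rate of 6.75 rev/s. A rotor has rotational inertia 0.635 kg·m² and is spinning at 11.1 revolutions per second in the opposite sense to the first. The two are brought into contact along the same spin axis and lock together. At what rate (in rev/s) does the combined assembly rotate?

|ω_f| ≈ 1.47 rev/s

No external torque acts about the common axis, so total angular momentum is conserved.
Taking A's sense as positive: L = (1.510)(6.75) − (0.6350)(11.1) = 3.144 kg·m²·rev/s.
Combined I = 1.510 + 0.6350 = 2.145 kg·m².
ω_f = L / I = 3.144 / 2.145 = 1.466 rev/s.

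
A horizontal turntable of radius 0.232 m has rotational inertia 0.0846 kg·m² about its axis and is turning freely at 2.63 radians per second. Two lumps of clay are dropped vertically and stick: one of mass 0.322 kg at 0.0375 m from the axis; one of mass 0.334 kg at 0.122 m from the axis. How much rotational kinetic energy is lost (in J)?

energy lost ≈ 0.0176 J

No external torque acts about the axis; L_before = L_after.
Added inertia Σmr² = (0.322)(0.0375)² + (0.334)(0.122)² = 0.005424 kg·m²; I_f = 0.08460 + 0.005424 = 0.09002 kg·m².
ω_f = I_p ω_i / I_f = (0.08460)(2.63) / 0.09002 = 2.472 rad/s.
KE_i = ½(0.08460)(2.630 rad/s)² = 0.2926 J; KE_f = ½(0.09002)(2.472)² = 0.2750 J.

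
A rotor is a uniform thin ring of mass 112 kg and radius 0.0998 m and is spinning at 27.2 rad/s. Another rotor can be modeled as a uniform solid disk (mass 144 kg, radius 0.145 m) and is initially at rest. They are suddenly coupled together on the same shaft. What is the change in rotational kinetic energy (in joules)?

The coupling torques are internal; angular momentum about the shared axis is conserved.
Moments of inertia: I_A = (112)(0.0998)² = 1.116 kg·m²; I_B = ½(144)(0.145)² = 1.514 kg·m².
Taking A's sense as positive: L = (1.116)(27.2) = 30.34 kg·m²·rad/s.
Combined I = 1.116 + 1.514 = 2.629 kg·m².
ω_f = L / I = 30.34 / 2.629 = 11.54 rad/s.
KE_i = ½ΣIω² = 412.7 J; KE_f = ½(2.629)(11.54)² = 175.1 J.

ΔKE ≈ -238 J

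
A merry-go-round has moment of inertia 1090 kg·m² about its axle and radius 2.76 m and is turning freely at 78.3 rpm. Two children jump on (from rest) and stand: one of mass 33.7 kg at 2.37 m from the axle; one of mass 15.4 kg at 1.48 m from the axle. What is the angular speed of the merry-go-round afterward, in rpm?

The added mass arrives with no angular momentum about the axle, and any external torque about the axle is negligible, so the system's angular momentum is conserved.
Added inertia Σmr² = (33.7)(2.37)² + (15.4)(1.48)² = 223.0 kg·m²; I_f = 1090 + 223.0 = 1313 kg·m².
ω_f = I_p ω_i / I_f = (1090)(78.3) / 1313 = 65.00 rpm.

ω_f ≈ 65.0 rpm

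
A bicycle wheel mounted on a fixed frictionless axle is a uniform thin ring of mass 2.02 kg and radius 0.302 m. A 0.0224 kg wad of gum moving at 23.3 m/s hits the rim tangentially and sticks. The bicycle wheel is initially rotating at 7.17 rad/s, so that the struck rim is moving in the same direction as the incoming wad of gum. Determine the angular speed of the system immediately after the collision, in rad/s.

About the axle the impulsive forces during the collision are internal, so angular momentum about that axis is conserved.
I_p = (2.02)(0.302)² = 0.1842 kg·m². Taking the sense of the wad of gum's angular momentum as positive, L_{wad} = m v R = (0.0224)(23.3)(0.302) = 0.1576 kg·m²/s.
L_i = +I_p ω_p + m v R = +(0.1842)(7.17) + 0.1576 = 1.479 kg·m²/s.
After sticking, I_f = I_p + m R² = 0.1842 + (0.0224)(0.302)² = 0.1863 kg·m².
ω_f = L_i / I_f = 1.479 / 0.1863 = 7.938 rad/s.

|ω_f| ≈ 7.94 rad/s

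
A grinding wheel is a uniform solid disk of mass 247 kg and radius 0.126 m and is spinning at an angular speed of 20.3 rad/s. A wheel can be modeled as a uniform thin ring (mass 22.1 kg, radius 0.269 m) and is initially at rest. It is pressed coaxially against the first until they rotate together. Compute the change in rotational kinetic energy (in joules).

ΔKE ≈ -181 J

No external torque acts about the common axis, so total angular momentum is conserved.
Moments of inertia: I_A = ½(247)(0.126)² = 1.961 kg·m²; I_B = (22.1)(0.269)² = 1.599 kg·m².
Taking A's sense as positive: L = (1.961)(20.3) = 39.80 kg·m²·rad/s.
Combined I = 1.961 + 1.599 = 3.560 kg·m².
ω_f = L / I = 39.80 / 3.560 = 11.18 rad/s.
KE_i = ½ΣIω² = 404.0 J; KE_f = ½(3.560)(11.18)² = 222.5 J.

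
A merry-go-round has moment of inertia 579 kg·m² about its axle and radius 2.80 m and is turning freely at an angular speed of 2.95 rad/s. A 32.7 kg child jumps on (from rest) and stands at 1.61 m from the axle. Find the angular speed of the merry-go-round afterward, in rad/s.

No external torque acts about the axle; L_before = L_after.
Added inertia Σmr² = (32.7)(1.61)² = 84.76 kg·m²; I_f = 579.0 + 84.76 = 663.8 kg·m².
ω_f = I_p ω_i / I_f = (579.0)(2.95) / 663.8 = 2.573 rad/s.

ω_f ≈ 2.57 rad/s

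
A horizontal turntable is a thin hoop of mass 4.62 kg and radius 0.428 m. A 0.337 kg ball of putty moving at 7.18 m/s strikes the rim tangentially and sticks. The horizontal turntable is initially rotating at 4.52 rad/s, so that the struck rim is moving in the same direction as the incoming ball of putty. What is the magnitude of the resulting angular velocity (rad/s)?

The axle reaction passes through the axle and exerts no torque about it; angular momentum about the axle is conserved through the impact.
I_p = (4.62)(0.428)² = 0.8463 kg·m². Taking the sense of the ball of putty's angular momentum as positive, L_{ball} = m v R = (0.337)(7.18)(0.428) = 1.036 kg·m²/s.
L_i = +I_p ω_p + m v R = +(0.8463)(4.52) + 1.036 = 4.861 kg·m²/s.
After sticking, I_f = I_p + m R² = 0.8463 + (0.337)(0.428)² = 0.9080 kg·m².
ω_f = L_i / I_f = 4.861 / 0.9080 = 5.353 rad/s.

|ω_f| ≈ 5.35 rad/s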